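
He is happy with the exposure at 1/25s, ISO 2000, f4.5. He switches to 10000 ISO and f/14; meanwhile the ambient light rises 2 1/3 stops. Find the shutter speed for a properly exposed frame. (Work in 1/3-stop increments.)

Scene light: 2 1/3 stops brighter.
ISO: 2000 → 2500 → 3200 → 4000 → 5000 → 6400 → 8000 → 10000 — 2 1/3 stops higher (brighter).
Aperture: f/4.5 → f/5 → f/5.6 → f/6.3 → f/7.1 → f/8 → f/9 → f/10 → f/11 → f/13 → f/14 — 3 1/3 stops narrower (darker).
Net so far: 1 1/3 stops brighter. Shutter speed: 1/25 → 1/30 → 1/40 → 1/50 → 1/60.

1/60s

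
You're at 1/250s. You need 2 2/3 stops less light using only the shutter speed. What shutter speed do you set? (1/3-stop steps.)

1/1600s

Shutter speed: 1/250 → 1/320 → 1/400 → 1/500 → 1/640 → 1/800 → 1/1000 → 1/1250 → 1/1600 — 2 2/3 stops faster (darker).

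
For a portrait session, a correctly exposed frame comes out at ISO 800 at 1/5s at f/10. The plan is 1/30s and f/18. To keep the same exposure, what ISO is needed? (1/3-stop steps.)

ISO 16000

Shutter speed: 1/5 → 1/6 → 1/8 → 1/10 → 1/13 → 1/15 → 1/20 → 1/25 → 1/30 — 2 2/3 stops faster (darker).
Aperture: f/10 → f/11 → f/13 → f/14 → f/16 → f/18 — 1 2/3 stops narrower (darker).
Net change so far: 4 1/3 stops darker. Offset with the ISO: 800 → 1000 → 1250 → 1600 → 2000 → 2500 → 3200 → 4000 → 5000 → 6400 → 8000 → 10000 → 12800 → 16000.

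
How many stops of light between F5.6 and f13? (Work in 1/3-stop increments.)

f/5.6 → f/6.3 → f/7.1 → f/8 → f/9 → f/10 → f/11 → f/13 — count the steps: 7 third-stops = 2 1/3 stops.

2 1/3 stops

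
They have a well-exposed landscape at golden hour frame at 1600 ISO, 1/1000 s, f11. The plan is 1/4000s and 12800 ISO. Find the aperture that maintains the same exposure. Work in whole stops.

f/16

Shutter speed: 1/1000 → 1/2000 → 1/4000 — 2 stops shorter (darker).
ISO: 1600 → 3200 → 6400 → 12800 — 3 stops raised (brighter).
Net change so far: 1 stop brighter. Offset with the aperture: f/11 → f/16.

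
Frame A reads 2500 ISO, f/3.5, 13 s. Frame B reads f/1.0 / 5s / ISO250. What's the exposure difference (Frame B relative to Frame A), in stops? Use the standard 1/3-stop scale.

Aperture: f/3.5 → f/3.2 → f/2.8 → f/2.5 → f/2.2 → f/2 → f/1.8 → f/1.6 → f/1.4 → f/1.2 → f/1.1 → f/1.0 — 3 2/3 stops wider (brighter).
Shutter speed: 13 → 10 → 8 → 6 → 5 — 1 1/3 stops shorter (darker).
ISO: 2500 → 2000 → 1600 → 1250 → 1000 → 800 → 640 → 500 → 400 → 320 → 250 — 3 1/3 stops lower (darker).
Net: +3 2/3 −1 1/3 −3 1/3 = −1 stop.

1 stop darker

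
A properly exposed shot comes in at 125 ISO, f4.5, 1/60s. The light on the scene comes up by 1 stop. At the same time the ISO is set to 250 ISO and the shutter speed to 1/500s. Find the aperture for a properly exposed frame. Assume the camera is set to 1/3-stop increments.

Scene light: 1 stop brighter.
ISO: 125 → 160 → 200 → 250 — 1 stop higher (brighter).
Shutter speed: 1/60 → 1/80 → 1/100 → 1/125 → 1/160 → 1/200 → 1/250 → 1/320 → 1/400 → 1/500 — 3 stops faster (darker).
Net so far: 1 stop darker. Aperture: f/4.5 → f/4 → f/3.5 → f/3.2.

f/3.2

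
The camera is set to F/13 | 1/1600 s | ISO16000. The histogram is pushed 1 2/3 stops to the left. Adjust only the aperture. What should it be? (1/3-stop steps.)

f/7.1

Underexposed by 1 2/3 stops → need 1 2/3 stops brighter.
Aperture: f/13 → f/11 → f/10 → f/9 → f/8 → f/7.1.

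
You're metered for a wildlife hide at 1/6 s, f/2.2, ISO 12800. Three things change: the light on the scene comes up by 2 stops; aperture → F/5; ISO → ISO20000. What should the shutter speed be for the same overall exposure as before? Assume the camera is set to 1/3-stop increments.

Scene light: 2 stops brighter.
Aperture: f/2.2 → f/2.5 → f/2.8 → f/3.2 → f/3.5 → f/4 → f/4.5 → f/5 — 2 1/3 stops stopped down (darker).
ISO: 12800 → 16000 → 20000 — 2/3 stop higher (brighter).
Net so far: 1/3 stop brighter. Shutter speed: 1/6 → 1/8.

1/8s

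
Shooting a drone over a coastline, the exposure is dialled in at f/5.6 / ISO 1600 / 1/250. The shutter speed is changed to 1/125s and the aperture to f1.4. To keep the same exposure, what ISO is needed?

ISO 50

Shutter speed: 1/250 → 1/125 — 1 stop longer (brighter).
Aperture: f/5.6 → f/4 → f/2.8 → f/2 → f/1.4 — 4 stops wider (brighter).
Net change so far: 5 stops brighter. Offset with the ISO: 1600 → 800 → 400 → 200 → 100 → 50.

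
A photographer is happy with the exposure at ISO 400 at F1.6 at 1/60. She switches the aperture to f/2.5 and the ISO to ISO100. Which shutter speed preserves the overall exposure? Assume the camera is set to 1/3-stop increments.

Aperture: f/1.6 → f/1.8 → f/2 → f/2.2 → f/2.5 — 1 1/3 stops stopped down (darker).
ISO: 400 → 320 → 250 → 200 → 160 → 125 → 100 — 2 stops dropped (darker).
Net change so far: 3 1/3 stops darker. Offset with the shutter speed: 1/60 → 1/50 → 1/40 → 1/30 → 1/25 → 1/20 → 1/15 → 1/13 → 1/10 → 1/8 → 1/6.

1/6s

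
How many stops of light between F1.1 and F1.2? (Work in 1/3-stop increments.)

f/1.1 → f/1.2 — count the steps: 1 third-stops = 1/3 stop.

1/3 stop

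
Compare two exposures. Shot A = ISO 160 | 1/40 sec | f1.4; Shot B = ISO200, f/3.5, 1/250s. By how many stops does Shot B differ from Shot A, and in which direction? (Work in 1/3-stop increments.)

Aperture: f/1.4 → f/1.6 → f/1.8 → f/2 → f/2.2 → f/2.5 → f/2.8 → f/3.2 → f/3.5 — 2 2/3 stops smaller aperture (darker).
Shutter speed: 1/40 → 1/50 → 1/60 → 1/80 → 1/100 → 1/125 → 1/160 → 1/200 → 1/250 — 2 2/3 stops faster (darker).
ISO: 160 → 200 — 1/3 stop higher (brighter).
Net: −2 2/3 −2 2/3 +1/3 = −5 stops.

5 stops darker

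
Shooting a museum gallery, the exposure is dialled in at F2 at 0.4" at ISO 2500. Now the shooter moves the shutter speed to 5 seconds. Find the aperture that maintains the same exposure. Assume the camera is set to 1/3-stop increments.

f/7.1

Shutter speed: 0.4 → 0.5 → 0.6 → 0.8 → 1 → 1.3 → 1.6 → 2 → 2.5 → 3.2 → 4 → 5 — 3 2/3 stops slower (brighter).
Need 3 2/3 stops darker from the aperture: f/2 → f/2.2 → f/2.5 → f/2.8 → f/3.2 → f/3.5 → f/4 → f/4.5 → f/5 → f/5.6 → f/6.3 → f/7.1.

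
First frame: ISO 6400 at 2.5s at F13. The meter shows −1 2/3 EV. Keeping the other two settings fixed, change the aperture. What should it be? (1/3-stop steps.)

f/7.1

Underexposed by 1 2/3 stops → need 1 2/3 stops brighter.
Aperture: f/13 → f/11 → f/10 → f/9 → f/8 → f/7.1.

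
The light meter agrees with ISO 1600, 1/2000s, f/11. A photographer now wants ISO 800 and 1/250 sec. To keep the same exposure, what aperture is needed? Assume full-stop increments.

ISO: 1600 → 800 — 1 stop lower (darker).
Shutter speed: 1/2000 → 1/1000 → 1/500 → 1/250 — 3 stops longer (brighter).
Net change so far: 2 stops brighter. Offset with the aperture: f/11 → f/16 → f/22.

f/22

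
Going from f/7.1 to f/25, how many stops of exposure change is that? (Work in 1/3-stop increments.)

f/7.1 → f/8 → f/9 → f/10 → f/11 → f/13 → f/14 → f/16 → f/18 → f/20 → f/22 → f/25 — count the steps: 11 third-stops = 3 2/3 stops.

3 2/3 stops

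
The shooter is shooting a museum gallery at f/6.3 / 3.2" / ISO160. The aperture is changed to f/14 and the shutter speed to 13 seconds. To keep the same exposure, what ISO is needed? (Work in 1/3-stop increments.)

ISO 200

Aperture: f/6.3 → f/7.1 → f/8 → f/9 → f/10 → f/11 → f/13 → f/14 — 2 1/3 stops smaller aperture (darker).
Shutter speed: 3.2 → 4 → 5 → 6 → 8 → 10 → 13 — 2 stops slower (brighter).
Net change so far: 1/3 stop darker. Offset with the ISO: 160 → 200.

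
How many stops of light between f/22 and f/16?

1 stop

f/22 → f/16 — count the steps: 1 stop.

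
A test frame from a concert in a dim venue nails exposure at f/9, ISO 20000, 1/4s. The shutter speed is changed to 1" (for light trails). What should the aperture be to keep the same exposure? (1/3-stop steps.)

Shutter speed: 1/4 → 0.3 → 0.4 → 0.5 → 0.6 → 0.8 → 1 — 2 stops longer (brighter).
Need 2 stops darker from the aperture: f/9 → f/10 → f/11 → f/13 → f/14 → f/16 → f/18.

f/18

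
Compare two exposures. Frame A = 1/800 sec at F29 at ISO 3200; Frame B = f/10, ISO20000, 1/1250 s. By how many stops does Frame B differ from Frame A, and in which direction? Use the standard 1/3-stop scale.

5 stops brighter

Aperture: f/29 → f/25 → f/22 → f/20 → f/18 → f/16 → f/14 → f/13 → f/11 → f/10 — 3 stops wider (brighter).
Shutter speed: 1/800 → 1/1000 → 1/1250 — 2/3 stop faster (darker).
ISO: 3200 → 4000 → 5000 → 6400 → 8000 → 10000 → 12800 → 16000 → 20000 — 2 2/3 stops higher (brighter).
Net: +3 −2/3 +2 2/3 = +5 stops.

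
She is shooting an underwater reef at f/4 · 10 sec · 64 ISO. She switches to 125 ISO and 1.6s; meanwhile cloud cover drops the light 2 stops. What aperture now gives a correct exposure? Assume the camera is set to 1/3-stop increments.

f/1.1

Scene light: 2 stops darker.
ISO: 64 → 80 → 100 → 125 — 1 stop raised (brighter).
Shutter speed: 10 → 8 → 6 → 5 → 4 → 3.2 → 2.5 → 2 → 1.6 — 2 2/3 stops faster (darker).
Net so far: 3 2/3 stops darker. Aperture: f/4 → f/3.5 → f/3.2 → f/2.8 → f/2.5 → f/2.2 → f/2 → f/1.8 → f/1.6 → f/1.4 → f/1.2 → f/1.1.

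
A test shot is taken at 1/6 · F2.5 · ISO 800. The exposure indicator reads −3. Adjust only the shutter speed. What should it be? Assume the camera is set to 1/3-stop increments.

Underexposed by 3 stops → need 3 stops brighter.
Shutter speed: 1/6 → 1/5 → 1/4 → 0.3 → 0.4 → 0.5 → 0.6 → 0.8 → 1 → 1.3.

1.3 s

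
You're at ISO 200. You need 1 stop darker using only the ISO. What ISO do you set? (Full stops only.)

ISO 100

ISO: 200 → 100 — 1 stop lower (darker).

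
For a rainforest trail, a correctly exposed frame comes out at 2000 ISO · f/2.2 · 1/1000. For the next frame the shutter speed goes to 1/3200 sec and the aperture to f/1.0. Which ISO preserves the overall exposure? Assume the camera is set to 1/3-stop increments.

ISO 1250

Shutter speed: 1/1000 → 1/1250 → 1/1600 → 1/2000 → 1/2500 → 1/3200 — 1 2/3 stops faster (darker).
Aperture: f/2.2 → f/2 → f/1.8 → f/1.6 → f/1.4 → f/1.2 → f/1.1 → f/1.0 — 2 1/3 stops larger aperture (brighter).
Net change so far: 2/3 stop brighter. Offset with the ISO: 2000 → 1600 → 1250.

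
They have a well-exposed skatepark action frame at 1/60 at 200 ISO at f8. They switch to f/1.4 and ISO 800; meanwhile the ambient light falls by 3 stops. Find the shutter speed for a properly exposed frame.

Scene light: 3 stops darker.
Aperture: f/8 → f/5.6 → f/4 → f/2.8 → f/2 → f/1.4 — 5 stops opened up (brighter).
ISO: 200 → 400 → 800 — 2 stops raised (brighter).
Net so far: 4 stops brighter. Shutter speed: 1/60 → 1/125 → 1/250 → 1/500 → 1/1000.

1/1000s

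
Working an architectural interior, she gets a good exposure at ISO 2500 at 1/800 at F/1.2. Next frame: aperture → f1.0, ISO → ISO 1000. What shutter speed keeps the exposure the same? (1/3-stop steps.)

1/500s

Aperture: f/1.2 → f/1.1 → f/1.0 — 2/3 stop larger aperture (brighter).
ISO: 2500 → 2000 → 1600 → 1250 → 1000 — 1 1/3 stops dropped (darker).
Net change so far: 2/3 stop darker. Offset with the shutter speed: 1/800 → 1/640 → 1/500.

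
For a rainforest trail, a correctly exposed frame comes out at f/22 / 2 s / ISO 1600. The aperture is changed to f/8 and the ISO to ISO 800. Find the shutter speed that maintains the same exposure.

1/2s

Aperture: f/22 → f/16 → f/11 → f/8 — 3 stops wider (brighter).
ISO: 1600 → 800 — 1 stop lower (darker).
Net change so far: 2 stops brighter. Offset with the shutter speed: 2 → 1 → 1/2.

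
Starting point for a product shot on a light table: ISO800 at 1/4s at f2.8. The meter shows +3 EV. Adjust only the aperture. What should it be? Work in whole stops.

f/8

Overexposed by 3 stops → need 3 stops darker.
Aperture: f/2.8 → f/4 → f/5.6 → f/8.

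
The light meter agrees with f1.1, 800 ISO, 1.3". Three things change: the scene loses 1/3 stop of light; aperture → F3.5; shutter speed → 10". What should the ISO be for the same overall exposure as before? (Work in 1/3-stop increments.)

ISO 1250

Scene light: 1/3 stop darker.
Aperture: f/1.1 → f/1.2 → f/1.4 → f/1.6 → f/1.8 → f/2 → f/2.2 → f/2.5 → f/2.8 → f/3.2 → f/3.5 — 3 1/3 stops narrower (darker).
Shutter speed: 1.3 → 1.6 → 2 → 2.5 → 3.2 → 4 → 5 → 6 → 8 → 10 — 3 stops longer (brighter).
Net so far: 2/3 stop darker. ISO: 800 → 1000 → 1250.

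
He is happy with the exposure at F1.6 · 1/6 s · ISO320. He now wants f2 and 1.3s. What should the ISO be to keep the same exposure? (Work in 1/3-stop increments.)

ISO 64

Aperture: f/1.6 → f/1.8 → f/2 — 2/3 stop narrower (darker).
Shutter speed: 1/6 → 1/5 → 1/4 → 0.3 → 0.4 → 0.5 → 0.6 → 0.8 → 1 → 1.3 — 3 stops longer (brighter).
Net change so far: 2 1/3 stops brighter. Offset with the ISO: 320 → 250 → 200 → 160 → 125 → 100 → 80 → 64.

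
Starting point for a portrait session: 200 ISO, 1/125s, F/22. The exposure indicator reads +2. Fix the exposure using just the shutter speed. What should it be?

1/500s

Overexposed by 2 stops → need 2 stops darker.
Shutter speed: 1/125 → 1/250 → 1/500.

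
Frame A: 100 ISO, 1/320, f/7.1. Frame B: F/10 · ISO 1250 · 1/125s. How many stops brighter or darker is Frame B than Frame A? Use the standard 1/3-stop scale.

Aperture: f/7.1 → f/8 → f/9 → f/10 — 1 stop stopped down (darker).
Shutter speed: 1/320 → 1/250 → 1/200 → 1/160 → 1/125 — 1 1/3 stops longer (brighter).
ISO: 100 → 125 → 160 → 200 → 250 → 320 → 400 → 500 → 640 → 800 → 1000 → 1250 — 3 2/3 stops higher (brighter).
Net: −1 +1 1/3 +3 2/3 = +4 stops.

4 stops brighter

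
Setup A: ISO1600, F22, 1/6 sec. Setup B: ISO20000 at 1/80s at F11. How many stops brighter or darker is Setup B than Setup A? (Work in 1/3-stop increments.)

2 stops brighter

Aperture: f/22 → f/20 → f/18 → f/16 → f/14 → f/13 → f/11 — 2 stops opened up (brighter).
Shutter speed: 1/6 → 1/8 → 1/10 → 1/13 → 1/15 → 1/20 → 1/25 → 1/30 → 1/40 → 1/50 → 1/60 → 1/80 — 3 2/3 stops shorter (darker).
ISO: 1600 → 2000 → 2500 → 3200 → 4000 → 5000 → 6400 → 8000 → 10000 → 12800 → 16000 → 20000 — 3 2/3 stops higher (brighter).
Net: +2 −3 2/3 +3 2/3 = +2 stops.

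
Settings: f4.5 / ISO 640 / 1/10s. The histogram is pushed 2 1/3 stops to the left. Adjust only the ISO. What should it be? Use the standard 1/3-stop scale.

Underexposed by 2 1/3 stops → need 2 1/3 stops brighter.
ISO: 640 → 800 → 1000 → 1250 → 1600 → 2000 → 2500 → 3200.

ISO 3200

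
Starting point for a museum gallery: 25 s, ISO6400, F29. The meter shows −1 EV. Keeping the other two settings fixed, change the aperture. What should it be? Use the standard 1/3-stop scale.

Underexposed by 1 stop → need 1 stop brighter.
Aperture: f/29 → f/25 → f/22 → f/20.

f/20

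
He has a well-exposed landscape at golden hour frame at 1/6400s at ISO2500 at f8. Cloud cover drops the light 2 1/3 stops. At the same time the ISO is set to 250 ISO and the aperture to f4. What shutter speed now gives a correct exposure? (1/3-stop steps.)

1/500s

Scene light: 2 1/3 stops darker.
ISO: 2500 → 2000 → 1600 → 1250 → 1000 → 800 → 640 → 500 → 400 → 320 → 250 — 3 1/3 stops lower (darker).
Aperture: f/8 → f/7.1 → f/6.3 → f/5.6 → f/5 → f/4.5 → f/4 — 2 stops larger aperture (brighter).
Net so far: 3 2/3 stops darker. Shutter speed: 1/6400 → 1/5000 → 1/4000 → 1/3200 → 1/2500 → 1/2000 → 1/1600 → 1/1250 → 1/1000 → 1/800 → 1/640 → 1/500.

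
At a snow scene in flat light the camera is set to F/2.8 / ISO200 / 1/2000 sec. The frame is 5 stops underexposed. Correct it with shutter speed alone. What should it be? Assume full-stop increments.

Underexposed by 5 stops → need 5 stops brighter.
Shutter speed: 1/2000 → 1/1000 → 1/500 → 1/250 → 1/125 → 1/60.

1/60s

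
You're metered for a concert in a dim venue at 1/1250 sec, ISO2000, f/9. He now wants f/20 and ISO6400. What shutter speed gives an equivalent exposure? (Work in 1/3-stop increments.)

1/800s

Aperture: f/9 → f/10 → f/11 → f/13 → f/14 → f/16 → f/18 → f/20 — 2 1/3 stops narrower (darker).
ISO: 2000 → 2500 → 3200 → 4000 → 5000 → 6400 — 1 2/3 stops raised (brighter).
Net change so far: 2/3 stop darker. Offset with the shutter speed: 1/1250 → 1/1000 → 1/800.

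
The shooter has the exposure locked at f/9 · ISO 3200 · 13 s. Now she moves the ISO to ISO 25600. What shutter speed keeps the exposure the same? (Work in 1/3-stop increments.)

1.6 s

ISO: 3200 → 4000 → 5000 → 6400 → 8000 → 10000 → 12800 → 16000 → 20000 → 25600 — 3 stops higher (brighter).
Need 3 stops darker from the shutter speed: 13 → 10 → 8 → 6 → 5 → 4 → 3.2 → 2.5 → 2 → 1.6.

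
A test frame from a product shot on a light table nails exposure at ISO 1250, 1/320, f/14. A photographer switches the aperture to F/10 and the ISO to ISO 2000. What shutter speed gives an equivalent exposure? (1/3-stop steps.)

1/1000s

Aperture: f/14 → f/13 → f/11 → f/10 — 1 stop wider (brighter).
ISO: 1250 → 1600 → 2000 — 2/3 stop raised (brighter).
Net change so far: 1 2/3 stops brighter. Offset with the shutter speed: 1/320 → 1/400 → 1/500 → 1/640 → 1/800 → 1/1000.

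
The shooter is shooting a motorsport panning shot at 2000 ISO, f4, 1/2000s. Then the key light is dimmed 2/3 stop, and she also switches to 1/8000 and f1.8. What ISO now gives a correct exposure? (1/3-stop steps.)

ISO 2500

Scene light: 2/3 stop darker.
Shutter speed: 1/2000 → 1/2500 → 1/3200 → 1/4000 → 1/5000 → 1/6400 → 1/8000 — 2 stops shorter (darker).
Aperture: f/4 → f/3.5 → f/3.2 → f/2.8 → f/2.5 → f/2.2 → f/2 → f/1.8 — 2 1/3 stops opened up (brighter).
Net so far: 1/3 stop darker. ISO: 2000 → 2500.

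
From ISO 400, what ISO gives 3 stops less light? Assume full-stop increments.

ISO: 400 → 200 → 100 → 50 — 3 stops lower (darker).

ISO 50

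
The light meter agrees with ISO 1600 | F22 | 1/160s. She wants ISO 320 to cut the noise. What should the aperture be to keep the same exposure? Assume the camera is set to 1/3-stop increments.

f/10

ISO: 1600 → 1250 → 1000 → 800 → 640 → 500 → 400 → 320 — 2 1/3 stops dropped (darker).
Need 2 1/3 stops brighter from the aperture: f/22 → f/20 → f/18 → f/16 → f/14 → f/13 → f/11 → f/10.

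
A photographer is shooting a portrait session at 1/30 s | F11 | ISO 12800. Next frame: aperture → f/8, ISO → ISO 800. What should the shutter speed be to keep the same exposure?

Aperture: f/11 → f/8 — 1 stop opened up (brighter).
ISO: 12800 → 6400 → 3200 → 1600 → 800 — 4 stops lower (darker).
Net change so far: 3 stops darker. Offset with the shutter speed: 1/30 → 1/15 → 1/8 → 1/4.

1/4s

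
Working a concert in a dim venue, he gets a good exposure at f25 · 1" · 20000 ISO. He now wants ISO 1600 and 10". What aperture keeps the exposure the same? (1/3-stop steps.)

ISO: 20000 → 16000 → 12800 → 10000 → 8000 → 6400 → 5000 → 4000 → 3200 → 2500 → 2000 → 1600 — 3 2/3 stops dropped (darker).
Shutter speed: 1 → 1.3 → 1.6 → 2 → 2.5 → 3.2 → 4 → 5 → 6 → 8 → 10 — 3 1/3 stops longer (brighter).
Net change so far: 1/3 stop darker. Offset with the aperture: f/25 → f/22.

f/22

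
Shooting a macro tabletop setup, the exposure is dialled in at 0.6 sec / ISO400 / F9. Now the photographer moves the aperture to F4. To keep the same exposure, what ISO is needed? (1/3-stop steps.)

Aperture: f/9 → f/8 → f/7.1 → f/6.3 → f/5.6 → f/5 → f/4.5 → f/4 — 2 1/3 stops larger aperture (brighter).
Need 2 1/3 stops darker from the ISO: 400 → 320 → 250 → 200 → 160 → 125 → 100 → 80.

ISO 80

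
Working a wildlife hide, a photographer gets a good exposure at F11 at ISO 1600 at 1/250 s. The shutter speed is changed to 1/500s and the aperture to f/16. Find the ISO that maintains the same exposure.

Shutter speed: 1/250 → 1/500 — 1 stop faster (darker).
Aperture: f/11 → f/16 — 1 stop smaller aperture (darker).
Net change so far: 2 stops darker. Offset with the ISO: 1600 → 3200 → 6400.

ISO 6400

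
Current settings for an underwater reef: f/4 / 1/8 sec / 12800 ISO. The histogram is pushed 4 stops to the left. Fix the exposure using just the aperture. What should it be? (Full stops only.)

Underexposed by 4 stops → need 4 stops brighter.
Aperture: f/4 → f/2.8 → f/2 → f/1.4 → f/1.0.

f/1.0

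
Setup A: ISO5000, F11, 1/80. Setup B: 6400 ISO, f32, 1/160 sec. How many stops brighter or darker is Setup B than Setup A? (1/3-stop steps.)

3 2/3 stops darker

Aperture: f/11 → f/13 → f/14 → f/16 → f/18 → f/20 → f/22 → f/25 → f/29 → f/32 — 3 stops narrower (darker).
Shutter speed: 1/80 → 1/100 → 1/125 → 1/160 — 1 stop faster (darker).
ISO: 5000 → 6400 — 1/3 stop raised (brighter).
Net: −3 −1 +1/3 = −3 2/3 stops.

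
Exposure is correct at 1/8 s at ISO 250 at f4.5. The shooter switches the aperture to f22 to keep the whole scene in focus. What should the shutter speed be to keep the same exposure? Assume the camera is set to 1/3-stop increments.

Aperture: f/4.5 → f/5 → f/5.6 → f/6.3 → f/7.1 → f/8 → f/9 → f/10 → f/11 → f/13 → f/14 → f/16 → f/18 → f/20 → f/22 — 4 2/3 stops smaller aperture (darker).
Need 4 2/3 stops brighter from the shutter speed: 1/8 → 1/6 → 1/5 → 1/4 → 0.3 → 0.4 → 0.5 → 0.6 → 0.8 → 1 → 1.3 → 1.6 → 2 → 2.5 → 3.2.

3.2 s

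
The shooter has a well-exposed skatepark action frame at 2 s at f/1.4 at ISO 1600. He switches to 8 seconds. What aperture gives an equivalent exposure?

f/2.8

Shutter speed: 2 → 4 → 8 — 2 stops longer (brighter).
Need 2 stops darker from the aperture: f/1.4 → f/2 → f/2.8.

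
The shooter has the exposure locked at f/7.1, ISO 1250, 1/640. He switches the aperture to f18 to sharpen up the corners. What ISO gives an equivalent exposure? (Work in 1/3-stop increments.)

Aperture: f/7.1 → f/8 → f/9 → f/10 → f/11 → f/13 → f/14 → f/16 → f/18 — 2 2/3 stops narrower (darker).
Need 2 2/3 stops brighter from the ISO: 1250 → 1600 → 2000 → 2500 → 3200 → 4000 → 5000 → 6400 → 8000.

ISO 8000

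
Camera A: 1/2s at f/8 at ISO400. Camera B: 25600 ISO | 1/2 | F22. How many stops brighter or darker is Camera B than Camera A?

3 stops brighter

Aperture: f/8 → f/11 → f/16 → f/22 — 3 stops smaller aperture (darker).
Shutter speed: unchanged.
ISO: 400 → 800 → 1600 → 3200 → 6400 → 12800 → 25600 — 6 stops raised (brighter).
Net: −3 +6 = +3 stops.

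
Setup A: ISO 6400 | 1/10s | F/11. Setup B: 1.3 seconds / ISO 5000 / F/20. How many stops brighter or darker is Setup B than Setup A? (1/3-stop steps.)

Aperture: f/11 → f/13 → f/14 → f/16 → f/18 → f/20 — 1 2/3 stops stopped down (darker).
Shutter speed: 1/10 → 1/8 → 1/6 → 1/5 → 1/4 → 0.3 → 0.4 → 0.5 → 0.6 → 0.8 → 1 → 1.3 — 3 2/3 stops slower (brighter).
ISO: 6400 → 5000 — 1/3 stop lower (darker).
Net: −1 2/3 +3 2/3 −1/3 = +1 2/3 stops.

1 2/3 stops brighter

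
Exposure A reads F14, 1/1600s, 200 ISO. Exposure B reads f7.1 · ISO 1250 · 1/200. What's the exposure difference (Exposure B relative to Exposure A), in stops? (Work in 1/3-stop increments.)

Aperture: f/14 → f/13 → f/11 → f/10 → f/9 → f/8 → f/7.1 — 2 stops larger aperture (brighter).
Shutter speed: 1/1600 → 1/1250 → 1/1000 → 1/800 → 1/640 → 1/500 → 1/400 → 1/320 → 1/250 → 1/200 — 3 stops slower (brighter).
ISO: 200 → 250 → 320 → 400 → 500 → 640 → 800 → 1000 → 1250 — 2 2/3 stops higher (brighter).
Net: +2 +3 +2 2/3 = +7 2/3 stops.

7 2/3 stops brighter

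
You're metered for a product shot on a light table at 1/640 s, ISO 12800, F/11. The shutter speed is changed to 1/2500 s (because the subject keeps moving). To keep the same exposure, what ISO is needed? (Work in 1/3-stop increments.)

ISO 51200

Shutter speed: 1/640 → 1/800 → 1/1000 → 1/1250 → 1/1600 → 1/2000 → 1/2500 — 2 stops shorter (darker).
Need 2 stops brighter from the ISO: 12800 → 16000 → 20000 → 25600 → 32000 → 40000 → 51200.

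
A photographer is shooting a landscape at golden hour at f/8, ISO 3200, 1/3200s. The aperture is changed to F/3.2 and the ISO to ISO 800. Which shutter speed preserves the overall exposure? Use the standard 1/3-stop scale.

Aperture: f/8 → f/7.1 → f/6.3 → f/5.6 → f/5 → f/4.5 → f/4 → f/3.5 → f/3.2 — 2 2/3 stops larger aperture (brighter).
ISO: 3200 → 2500 → 2000 → 1600 → 1250 → 1000 → 800 — 2 stops lower (darker).
Net change so far: 2/3 stop brighter. Offset with the shutter speed: 1/3200 → 1/4000 → 1/5000.

1/5000s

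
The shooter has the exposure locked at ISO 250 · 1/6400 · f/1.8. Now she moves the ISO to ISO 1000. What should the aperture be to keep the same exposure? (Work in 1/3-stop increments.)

ISO: 250 → 320 → 400 → 500 → 640 → 800 → 1000 — 2 stops higher (brighter).
Need 2 stops darker from the aperture: f/1.8 → f/2 → f/2.2 → f/2.5 → f/2.8 → f/3.2 → f/3.5.

f/3.5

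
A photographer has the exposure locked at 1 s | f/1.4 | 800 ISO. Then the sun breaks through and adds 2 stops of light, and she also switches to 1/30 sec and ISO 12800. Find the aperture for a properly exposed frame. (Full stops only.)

Scene light: 2 stops brighter.
Shutter speed: 1 → 1/2 → 1/4 → 1/8 → 1/15 → 1/30 — 5 stops faster (darker).
ISO: 800 → 1600 → 3200 → 6400 → 12800 — 4 stops higher (brighter).
Net so far: 1 stop brighter. Aperture: f/1.4 → f/2.

f/2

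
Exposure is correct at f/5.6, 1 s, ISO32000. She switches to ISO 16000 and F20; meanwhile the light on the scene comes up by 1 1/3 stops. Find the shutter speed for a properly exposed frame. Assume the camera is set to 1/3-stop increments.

10 s

Scene light: 1 1/3 stops brighter.
ISO: 32000 → 25600 → 20000 → 16000 — 1 stop dropped (darker).
Aperture: f/5.6 → f/6.3 → f/7.1 → f/8 → f/9 → f/10 → f/11 → f/13 → f/14 → f/16 → f/18 → f/20 — 3 2/3 stops stopped down (darker).
Net so far: 3 1/3 stops darker. Shutter speed: 1 → 1.3 → 1.6 → 2 → 2.5 → 3.2 → 4 → 5 → 6 → 8 → 10.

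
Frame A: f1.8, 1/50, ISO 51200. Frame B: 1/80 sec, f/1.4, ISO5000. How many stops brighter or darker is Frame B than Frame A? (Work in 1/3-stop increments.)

3 1/3 stops darker

Aperture: f/1.8 → f/1.6 → f/1.4 — 2/3 stop larger aperture (brighter).
Shutter speed: 1/50 → 1/60 → 1/80 — 2/3 stop shorter (darker).
ISO: 51200 → 40000 → 32000 → 25600 → 20000 → 16000 → 12800 → 10000 → 8000 → 6400 → 5000 — 3 1/3 stops lower (darker).
Net: +2/3 −2/3 −3 1/3 = −3 1/3 stops.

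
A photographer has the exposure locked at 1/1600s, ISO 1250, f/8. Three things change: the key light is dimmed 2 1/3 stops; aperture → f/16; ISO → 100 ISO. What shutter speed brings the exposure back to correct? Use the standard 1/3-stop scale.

1/6s

Scene light: 2 1/3 stops darker.
Aperture: f/8 → f/9 → f/10 → f/11 → f/13 → f/14 → f/16 — 2 stops smaller aperture (darker).
ISO: 1250 → 1000 → 800 → 640 → 500 → 400 → 320 → 250 → 200 → 160 → 125 → 100 — 3 2/3 stops dropped (darker).
Net so far: 8 stops darker. Shutter speed: 1/1600 → 1/1250 → 1/1000 → 1/800 → 1/640 → 1/500 → 1/400 → 1/320 → 1/250 → 1/200 → 1/160 → 1/125 → 1/100 → 1/80 → 1/60 → 1/50 → 1/40 → 1/30 → 1/25 → 1/20 → 1/15 → 1/13 → 1/10 → 1/8 → 1/6.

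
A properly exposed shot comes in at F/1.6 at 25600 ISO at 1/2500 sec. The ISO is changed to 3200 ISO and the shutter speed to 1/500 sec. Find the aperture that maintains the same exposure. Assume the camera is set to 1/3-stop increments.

f/1.2

ISO: 25600 → 20000 → 16000 → 12800 → 10000 → 8000 → 6400 → 5000 → 4000 → 3200 — 3 stops dropped (darker).
Shutter speed: 1/2500 → 1/2000 → 1/1600 → 1/1250 → 1/1000 → 1/800 → 1/640 → 1/500 — 2 1/3 stops longer (brighter).
Net change so far: 2/3 stop darker. Offset with the aperture: f/1.6 → f/1.4 → f/1.2.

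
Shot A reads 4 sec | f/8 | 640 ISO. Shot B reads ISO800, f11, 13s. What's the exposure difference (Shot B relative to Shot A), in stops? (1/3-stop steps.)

1 stop brighter

Aperture: f/8 → f/9 → f/10 → f/11 — 1 stop narrower (darker).
Shutter speed: 4 → 5 → 6 → 8 → 10 → 13 — 1 2/3 stops slower (brighter).
ISO: 640 → 800 — 1/3 stop raised (brighter).
Net: −1 +1 2/3 +1/3 = +1 stop.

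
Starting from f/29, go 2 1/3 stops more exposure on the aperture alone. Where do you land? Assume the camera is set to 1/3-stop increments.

Aperture: f/29 → f/25 → f/22 → f/20 → f/18 → f/16 → f/14 → f/13 — 2 1/3 stops wider (brighter).

f/13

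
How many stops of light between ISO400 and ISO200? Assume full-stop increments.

1 stop

400 → 200 — count the steps: 1 stop.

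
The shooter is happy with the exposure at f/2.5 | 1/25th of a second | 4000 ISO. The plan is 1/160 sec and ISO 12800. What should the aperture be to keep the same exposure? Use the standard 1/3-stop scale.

Shutter speed: 1/25 → 1/30 → 1/40 → 1/50 → 1/60 → 1/80 → 1/100 → 1/125 → 1/160 — 2 2/3 stops faster (darker).
ISO: 4000 → 5000 → 6400 → 8000 → 10000 → 12800 — 1 2/3 stops higher (brighter).
Net change so far: 1 stop darker. Offset with the aperture: f/2.5 → f/2.2 → f/2 → f/1.8.

f/1.8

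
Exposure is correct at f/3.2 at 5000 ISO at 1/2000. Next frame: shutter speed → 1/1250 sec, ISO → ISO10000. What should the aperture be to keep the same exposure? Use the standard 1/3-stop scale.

Shutter speed: 1/2000 → 1/1600 → 1/1250 — 2/3 stop slower (brighter).
ISO: 5000 → 6400 → 8000 → 10000 — 1 stop higher (brighter).
Net change so far: 1 2/3 stops brighter. Offset with the aperture: f/3.2 → f/3.5 → f/4 → f/4.5 → f/5 → f/5.6.

f/5.6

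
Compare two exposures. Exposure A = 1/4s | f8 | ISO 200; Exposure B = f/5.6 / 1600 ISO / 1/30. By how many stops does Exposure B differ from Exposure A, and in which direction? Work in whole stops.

Aperture: f/8 → f/5.6 — 1 stop wider (brighter).
Shutter speed: 1/4 → 1/8 → 1/15 → 1/30 — 3 stops shorter (darker).
ISO: 200 → 400 → 800 → 1600 — 3 stops raised (brighter).
Net: +1 −3 +3 = +1 stop.

1 stop brighter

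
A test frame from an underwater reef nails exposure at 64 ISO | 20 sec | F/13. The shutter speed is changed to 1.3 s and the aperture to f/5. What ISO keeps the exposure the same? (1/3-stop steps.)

Shutter speed: 20 → 15 → 13 → 10 → 8 → 6 → 5 → 4 → 3.2 → 2.5 → 2 → 1.6 → 1.3 — 4 stops shorter (darker).
Aperture: f/13 → f/11 → f/10 → f/9 → f/8 → f/7.1 → f/6.3 → f/5.6 → f/5 — 2 2/3 stops opened up (brighter).
Net change so far: 1 1/3 stops darker. Offset with the ISO: 64 → 80 → 100 → 125 → 160.

ISO 160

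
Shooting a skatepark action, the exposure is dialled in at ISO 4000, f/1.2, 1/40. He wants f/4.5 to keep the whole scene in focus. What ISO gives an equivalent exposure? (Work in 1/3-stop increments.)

Aperture: f/1.2 → f/1.4 → f/1.6 → f/1.8 → f/2 → f/2.2 → f/2.5 → f/2.8 → f/3.2 → f/3.5 → f/4 → f/4.5 — 3 2/3 stops stopped down (darker).
Need 3 2/3 stops brighter from the ISO: 4000 → 5000 → 6400 → 8000 → 10000 → 12800 → 16000 → 20000 → 25600 → 32000 → 40000 → 51200.

ISO 51200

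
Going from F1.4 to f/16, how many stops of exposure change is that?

7 stops

f/1.4 → f/2 → f/2.8 → f/4 → f/5.6 → f/8 → f/11 → f/16 — count the steps: 7 stops.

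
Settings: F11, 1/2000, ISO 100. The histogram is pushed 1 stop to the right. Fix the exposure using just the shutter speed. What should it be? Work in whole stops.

Overexposed by 1 stop → need 1 stop darker.
Shutter speed: 1/2000 → 1/4000.

1/4000s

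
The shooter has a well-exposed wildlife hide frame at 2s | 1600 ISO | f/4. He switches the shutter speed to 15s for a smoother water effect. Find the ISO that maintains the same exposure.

ISO 200

Shutter speed: 2 → 4 → 8 → 15 — 3 stops slower (brighter).
Need 3 stops darker from the ISO: 1600 → 800 → 400 → 200.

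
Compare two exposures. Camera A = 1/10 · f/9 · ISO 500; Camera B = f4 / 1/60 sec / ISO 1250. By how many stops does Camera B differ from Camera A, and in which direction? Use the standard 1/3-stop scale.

1 stop brighter

Aperture: f/9 → f/8 → f/7.1 → f/6.3 → f/5.6 → f/5 → f/4.5 → f/4 — 2 1/3 stops opened up (brighter).
Shutter speed: 1/10 → 1/13 → 1/15 → 1/20 → 1/25 → 1/30 → 1/40 → 1/50 → 1/60 — 2 2/3 stops shorter (darker).
ISO: 500 → 640 → 800 → 1000 → 1250 — 1 1/3 stops higher (brighter).
Net: +2 1/3 −2 2/3 +1 1/3 = +1 stop.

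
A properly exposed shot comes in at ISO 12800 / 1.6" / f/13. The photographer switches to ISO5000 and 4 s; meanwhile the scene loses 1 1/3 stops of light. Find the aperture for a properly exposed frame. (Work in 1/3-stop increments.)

f/8

Scene light: 1 1/3 stops darker.
ISO: 12800 → 10000 → 8000 → 6400 → 5000 — 1 1/3 stops dropped (darker).
Shutter speed: 1.6 → 2 → 2.5 → 3.2 → 4 — 1 1/3 stops slower (brighter).
Net so far: 1 1/3 stops darker. Aperture: f/13 → f/11 → f/10 → f/9 → f/8.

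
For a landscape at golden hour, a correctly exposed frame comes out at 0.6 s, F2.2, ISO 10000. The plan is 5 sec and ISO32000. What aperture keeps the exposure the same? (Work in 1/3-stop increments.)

Shutter speed: 0.6 → 0.8 → 1 → 1.3 → 1.6 → 2 → 2.5 → 3.2 → 4 → 5 — 3 stops longer (brighter).
ISO: 10000 → 12800 → 16000 → 20000 → 25600 → 32000 — 1 2/3 stops higher (brighter).
Net change so far: 4 2/3 stops brighter. Offset with the aperture: f/2.2 → f/2.5 → f/2.8 → f/3.2 → f/3.5 → f/4 → f/4.5 → f/5 → f/5.6 → f/6.3 → f/7.1 → f/8 → f/9 → f/10 → f/11.

f/11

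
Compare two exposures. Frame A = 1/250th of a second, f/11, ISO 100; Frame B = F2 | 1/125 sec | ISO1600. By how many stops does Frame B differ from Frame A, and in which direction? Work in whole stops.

10 stops brighter

Aperture: f/11 → f/8 → f/5.6 → f/4 → f/2.8 → f/2 — 5 stops larger aperture (brighter).
Shutter speed: 1/250 → 1/125 — 1 stop slower (brighter).
ISO: 100 → 200 → 400 → 800 → 1600 — 4 stops raised (brighter).
Net: +5 +1 +4 = +10 stops.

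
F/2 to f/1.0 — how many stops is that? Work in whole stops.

2 stops

f/2 → f/1.4 → f/1.0 — count the steps: 2 stops.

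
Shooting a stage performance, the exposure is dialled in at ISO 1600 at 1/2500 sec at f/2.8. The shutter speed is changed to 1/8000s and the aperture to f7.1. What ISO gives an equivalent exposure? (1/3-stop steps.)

Shutter speed: 1/2500 → 1/3200 → 1/4000 → 1/5000 → 1/6400 → 1/8000 — 1 2/3 stops faster (darker).
Aperture: f/2.8 → f/3.2 → f/3.5 → f/4 → f/4.5 → f/5 → f/5.6 → f/6.3 → f/7.1 — 2 2/3 stops smaller aperture (darker).
Net change so far: 4 1/3 stops darker. Offset with the ISO: 1600 → 2000 → 2500 → 3200 → 4000 → 5000 → 6400 → 8000 → 10000 → 12800 → 16000 → 20000 → 25600 → 32000.

ISO 32000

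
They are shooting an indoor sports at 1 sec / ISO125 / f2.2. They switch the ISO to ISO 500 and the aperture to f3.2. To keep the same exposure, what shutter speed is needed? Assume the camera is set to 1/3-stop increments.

0.5 s

ISO: 125 → 160 → 200 → 250 → 320 → 400 → 500 — 2 stops higher (brighter).
Aperture: f/2.2 → f/2.5 → f/2.8 → f/3.2 — 1 stop stopped down (darker).
Net change so far: 1 stop brighter. Offset with the shutter speed: 1 → 0.8 → 0.6 → 0.5.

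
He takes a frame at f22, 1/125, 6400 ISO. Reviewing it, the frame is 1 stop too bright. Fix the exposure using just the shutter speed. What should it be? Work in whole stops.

Overexposed by 1 stop → need 1 stop darker.
Shutter speed: 1/125 → 1/250.

1/250s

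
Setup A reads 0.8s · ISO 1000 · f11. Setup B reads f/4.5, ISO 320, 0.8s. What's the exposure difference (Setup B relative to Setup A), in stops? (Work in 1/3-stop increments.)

1 stop brighter

Aperture: f/11 → f/10 → f/9 → f/8 → f/7.1 → f/6.3 → f/5.6 → f/5 → f/4.5 — 2 2/3 stops opened up (brighter).
Shutter speed: unchanged.
ISO: 1000 → 800 → 640 → 500 → 400 → 320 — 1 2/3 stops lower (darker).
Net: +2 2/3 −1 2/3 = +1 stop.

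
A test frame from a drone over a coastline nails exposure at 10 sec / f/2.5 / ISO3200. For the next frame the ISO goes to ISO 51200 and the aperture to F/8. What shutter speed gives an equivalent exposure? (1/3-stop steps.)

6 s

ISO: 3200 → 4000 → 5000 → 6400 → 8000 → 10000 → 12800 → 16000 → 20000 → 25600 → 32000 → 40000 → 51200 — 4 stops higher (brighter).
Aperture: f/2.5 → f/2.8 → f/3.2 → f/3.5 → f/4 → f/4.5 → f/5 → f/5.6 → f/6.3 → f/7.1 → f/8 — 3 1/3 stops smaller aperture (darker).
Net change so far: 2/3 stop brighter. Offset with the shutter speed: 10 → 8 → 6.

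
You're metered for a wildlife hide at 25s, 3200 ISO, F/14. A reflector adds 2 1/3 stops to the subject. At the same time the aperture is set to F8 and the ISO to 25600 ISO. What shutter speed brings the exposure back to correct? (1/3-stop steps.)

1/5s

Scene light: 2 1/3 stops brighter.
Aperture: f/14 → f/13 → f/11 → f/10 → f/9 → f/8 — 1 2/3 stops opened up (brighter).
ISO: 3200 → 4000 → 5000 → 6400 → 8000 → 10000 → 12800 → 16000 → 20000 → 25600 — 3 stops raised (brighter).
Net so far: 7 stops brighter. Shutter speed: 25 → 20 → 15 → 13 → 10 → 8 → 6 → 5 → 4 → 3.2 → 2.5 → 2 → 1.6 → 1.3 → 1 → 0.8 → 0.6 → 0.5 → 0.4 → 0.3 → 1/4 → 1/5.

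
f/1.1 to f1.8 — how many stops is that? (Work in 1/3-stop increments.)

f/1.1 → f/1.2 → f/1.4 → f/1.6 → f/1.8 — count the steps: 4 third-stops = 1 1/3 stops.

1 1/3 stops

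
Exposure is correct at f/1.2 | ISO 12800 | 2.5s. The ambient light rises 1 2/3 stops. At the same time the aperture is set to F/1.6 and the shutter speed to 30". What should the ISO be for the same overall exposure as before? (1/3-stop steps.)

ISO 500

Scene light: 1 2/3 stops brighter.
Aperture: f/1.2 → f/1.4 → f/1.6 — 2/3 stop smaller aperture (darker).
Shutter speed: 2.5 → 3.2 → 4 → 5 → 6 → 8 → 10 → 13 → 15 → 20 → 25 → 30 — 3 2/3 stops longer (brighter).
Net so far: 4 2/3 stops brighter. ISO: 12800 → 10000 → 8000 → 6400 → 5000 → 4000 → 3200 → 2500 → 2000 → 1600 → 1250 → 1000 → 800 → 640 → 500.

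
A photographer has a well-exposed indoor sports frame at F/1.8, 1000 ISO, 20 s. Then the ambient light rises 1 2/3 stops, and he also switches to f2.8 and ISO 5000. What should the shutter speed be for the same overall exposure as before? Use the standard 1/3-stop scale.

3.2 s

Scene light: 1 2/3 stops brighter.
Aperture: f/1.8 → f/2 → f/2.2 → f/2.5 → f/2.8 — 1 1/3 stops smaller aperture (darker).
ISO: 1000 → 1250 → 1600 → 2000 → 2500 → 3200 → 4000 → 5000 — 2 1/3 stops higher (brighter).
Net so far: 2 2/3 stops brighter. Shutter speed: 20 → 15 → 13 → 10 → 8 → 6 → 5 → 4 → 3.2.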